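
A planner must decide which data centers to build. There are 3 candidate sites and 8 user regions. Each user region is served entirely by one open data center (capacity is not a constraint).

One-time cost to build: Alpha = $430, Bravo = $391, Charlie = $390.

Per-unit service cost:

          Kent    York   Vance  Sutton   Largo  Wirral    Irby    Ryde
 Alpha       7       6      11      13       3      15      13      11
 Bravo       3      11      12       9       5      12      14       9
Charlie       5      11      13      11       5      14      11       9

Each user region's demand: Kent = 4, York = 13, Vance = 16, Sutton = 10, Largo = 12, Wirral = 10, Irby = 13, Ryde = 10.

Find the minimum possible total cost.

For any fixed open set, each user region goes to its cheapest open site; total = fixed + service.
{Bravo}: Kent→Bravo 3·4=12, York→Bravo 11·13=143, Vance→Bravo 12·16=192, Sutton→Bravo 9·10=90, Largo→Bravo 5·12=60, Wirral→Bravo 12·10=120, Irby→Bravo 14·13=182, Ryde→Bravo 9·10=90. Service 889; fixed 391; total 1280.
{Charlie}: Kent→Charlie 5·4=20, York→Charlie 11·13=143, Vance→Charlie 13·16=208, Sutton→Charlie 11·10=110, Largo→Charlie 5·12=60, Wirral→Charlie 14·10=140, Irby→Charlie 11·13=143, Ryde→Charlie 9·10=90. Service 914; fixed 390; total 1304.
{Alpha}: Kent→Alpha 7·4=28, York→Alpha 6·13=78, Vance→Alpha 11·16=176, Sutton→Alpha 13·10=130, Largo→Alpha 3·12=36, Wirral→Alpha 15·10=150, Irby→Alpha 13·13=169, Ryde→Alpha 11·10=110. Service 877; fixed 430; total 1307.
{Alpha, Bravo, Charlie}: Kent→Bravo 3·4=12, York→Alpha 6·13=78, Vance→Alpha 11·16=176, Sutton→Bravo 9·10=90, Largo→Alpha 3·12=36, Wirral→Bravo 12·10=120, Irby→Charlie 11·13=143, Ryde→Bravo 9·10=90. Service 745; fixed 1211; total 1956.
No other subset beats 1280.

Minimum total cost: 1280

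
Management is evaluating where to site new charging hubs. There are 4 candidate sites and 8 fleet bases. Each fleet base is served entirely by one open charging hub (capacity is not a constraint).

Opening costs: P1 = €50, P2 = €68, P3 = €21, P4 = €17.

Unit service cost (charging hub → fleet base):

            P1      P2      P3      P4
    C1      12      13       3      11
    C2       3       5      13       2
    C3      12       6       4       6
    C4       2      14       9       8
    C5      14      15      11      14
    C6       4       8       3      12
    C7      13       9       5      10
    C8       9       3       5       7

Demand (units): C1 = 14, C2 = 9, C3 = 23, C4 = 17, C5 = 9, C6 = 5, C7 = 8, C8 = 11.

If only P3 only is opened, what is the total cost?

Each fleet base is assigned to its cheapest site among the open ones.
{P3}: C1→P3 3·14=42, C2→P3 13·9=117, C3→P3 4·23=92, C4→P3 9·17=153, C5→P3 11·9=99, C6→P3 3·5=15, C7→P3 5·8=40, C8→P3 5·11=55. Service 613; fixed 21; total 634.

Total cost: 634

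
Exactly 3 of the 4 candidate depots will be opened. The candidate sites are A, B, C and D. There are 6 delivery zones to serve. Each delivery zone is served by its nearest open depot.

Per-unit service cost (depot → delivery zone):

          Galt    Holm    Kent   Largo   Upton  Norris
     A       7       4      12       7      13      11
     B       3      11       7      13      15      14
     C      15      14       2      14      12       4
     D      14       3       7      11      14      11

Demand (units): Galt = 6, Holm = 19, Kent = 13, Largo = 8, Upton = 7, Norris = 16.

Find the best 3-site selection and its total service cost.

With exactly 3 open, each delivery zone uses its cheapest among the chosen.
{A, B, C}: Galt→B 3·6=18, Holm→A 4·19=76, Kent→C 2·13=26, Largo→A 7·8=56, Upton→C 12·7=84, Norris→C 4·16=64. Service cost 324.
{A, C, D}: service cost 329
{B, C, D}: service cost 337
Among all 4 size-3 choices, {A, B, C} is lowest.

Choose A, B and C; total service cost 324.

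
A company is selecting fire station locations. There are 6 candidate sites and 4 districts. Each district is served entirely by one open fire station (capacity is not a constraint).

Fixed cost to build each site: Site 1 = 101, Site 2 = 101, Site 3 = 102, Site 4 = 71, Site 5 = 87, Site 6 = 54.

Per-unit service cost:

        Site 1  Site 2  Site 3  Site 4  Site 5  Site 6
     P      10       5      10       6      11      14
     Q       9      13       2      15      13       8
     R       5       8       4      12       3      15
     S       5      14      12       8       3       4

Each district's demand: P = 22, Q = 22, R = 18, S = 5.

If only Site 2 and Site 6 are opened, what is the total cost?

Total cost: 605

Each district is assigned to its cheapest site among the open ones.
{Site 2, Site 6}: P→Site 2 5·22=110, Q→Site 6 8·22=176, R→Site 2 8·18=144, S→Site 6 4·5=20. Service 450; fixed 155; total 605.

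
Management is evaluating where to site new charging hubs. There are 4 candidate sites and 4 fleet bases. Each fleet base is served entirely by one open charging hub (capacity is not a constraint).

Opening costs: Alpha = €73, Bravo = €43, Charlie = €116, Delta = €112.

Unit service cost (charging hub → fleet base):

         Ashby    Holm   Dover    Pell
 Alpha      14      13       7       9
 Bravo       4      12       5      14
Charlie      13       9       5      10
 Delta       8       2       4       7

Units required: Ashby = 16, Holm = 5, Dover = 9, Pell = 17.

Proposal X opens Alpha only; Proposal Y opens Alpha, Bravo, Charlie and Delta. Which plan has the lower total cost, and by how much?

Proposal Y is cheaper by 5.

Proposal X: {Alpha}: Ashby→Alpha 14·16=224, Holm→Alpha 13·5=65, Dover→Alpha 7·9=63, Pell→Alpha 9·17=153. Service 505; fixed 73; total 578.
Proposal Y: {Alpha, Bravo, Charlie, Delta}: Ashby→Bravo 4·16=64, Holm→Delta 2·5=10, Dover→Delta 4·9=36, Pell→Delta 7·17=119. Service 229; fixed 344; total 573.
Difference: |578 − 573| = 5.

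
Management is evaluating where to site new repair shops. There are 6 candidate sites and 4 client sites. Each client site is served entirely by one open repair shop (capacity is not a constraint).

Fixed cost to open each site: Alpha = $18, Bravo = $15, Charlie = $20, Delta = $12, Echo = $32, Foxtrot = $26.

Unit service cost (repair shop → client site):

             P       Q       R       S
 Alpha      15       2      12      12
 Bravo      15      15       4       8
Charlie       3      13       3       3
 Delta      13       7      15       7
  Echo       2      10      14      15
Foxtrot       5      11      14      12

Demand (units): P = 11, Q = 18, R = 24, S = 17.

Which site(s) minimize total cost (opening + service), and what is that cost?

For any fixed open set, each client site goes to its cheapest open site; total = fixed + service.
{Alpha, Charlie}: P→Charlie 3·11=33, Q→Alpha 2·18=36, R→Charlie 3·24=72, S→Charlie 3·17=51. Service 192; fixed 38; total 230.
{Alpha, Charlie, Delta}: service 192 + fixed 50 = 242
{Alpha, Bravo, Charlie}: service 192 + fixed 53 = 245
{Alpha, Bravo, Charlie, Delta, Echo, Foxtrot}: service 181 + fixed 123 = 304
No other subset beats 230.

Open Alpha and Charlie; minimum total cost 230.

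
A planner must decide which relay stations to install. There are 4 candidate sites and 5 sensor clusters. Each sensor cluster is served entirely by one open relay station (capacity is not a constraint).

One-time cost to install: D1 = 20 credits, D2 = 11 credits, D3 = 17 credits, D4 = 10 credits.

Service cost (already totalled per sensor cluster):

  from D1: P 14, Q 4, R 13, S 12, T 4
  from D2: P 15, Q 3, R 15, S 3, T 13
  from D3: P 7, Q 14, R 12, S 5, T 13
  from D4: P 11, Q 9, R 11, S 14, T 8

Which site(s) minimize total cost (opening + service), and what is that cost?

Open D2 and D4; minimum total cost 57.

For any fixed open set, each sensor cluster goes to its cheapest open site; total = fixed + service.
{D2, D4}: P→D4 11, Q→D2 3, R→D4 11, S→D2 3, T→D4 8. Service 36; fixed 21; total 57.
{D2}: service 49 + fixed 11 = 60
{D4}: P→D4 11, Q→D4 9, R→D4 11, S→D4 14, T→D4 8. Service 53; fixed 10; total 63.
{D1, D2, D3, D4}: service 28 + fixed 58 = 86
No other subset beats 57.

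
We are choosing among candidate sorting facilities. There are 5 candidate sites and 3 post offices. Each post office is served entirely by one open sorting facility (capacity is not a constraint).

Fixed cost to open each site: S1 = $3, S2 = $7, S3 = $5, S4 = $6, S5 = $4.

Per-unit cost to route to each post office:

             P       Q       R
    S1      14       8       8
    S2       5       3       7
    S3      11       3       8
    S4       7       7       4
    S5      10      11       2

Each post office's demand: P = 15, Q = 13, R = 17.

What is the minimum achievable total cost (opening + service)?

Minimum total cost: 159

For any fixed open set, each post office goes to its cheapest open site; total = fixed + service.
{S2, S5}: P→S2 5·15=75, Q→S2 3·13=39, R→S5 2·17=34. Service 148; fixed 11; total 159.
{S1, S2, S5}: service 148 + fixed 14 = 162
{S2, S3, S5}: P→S2 5·15=75, Q→S2 3·13=39, R→S5 2·17=34. Service 148; fixed 16; total 164.
{S1, S2, S3, S4, S5}: service 148 + fixed 25 = 173
No other subset beats 159.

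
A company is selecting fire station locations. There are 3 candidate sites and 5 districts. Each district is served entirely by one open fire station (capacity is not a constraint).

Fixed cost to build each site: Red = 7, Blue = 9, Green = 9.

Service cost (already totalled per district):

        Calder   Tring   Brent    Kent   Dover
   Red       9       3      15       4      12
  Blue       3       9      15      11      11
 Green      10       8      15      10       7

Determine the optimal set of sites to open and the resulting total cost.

For any fixed open set, each district goes to its cheapest open site; total = fixed + service.
{Red}: Calder→Red 9, Tring→Red 3, Brent→Red 15, Kent→Red 4, Dover→Red 12. Service 43; fixed 7; total 50.
{Red, Blue}: service 36 + fixed 16 = 52
{Red, Green}: Calder→Red 9, Tring→Red 3, Brent→Red 15, Kent→Red 4, Dover→Green 7. Service 38; fixed 16; total 54.
{Red, Blue, Green}: service 32 + fixed 25 = 57
No other subset beats 50.

Open Red only; minimum total cost 50.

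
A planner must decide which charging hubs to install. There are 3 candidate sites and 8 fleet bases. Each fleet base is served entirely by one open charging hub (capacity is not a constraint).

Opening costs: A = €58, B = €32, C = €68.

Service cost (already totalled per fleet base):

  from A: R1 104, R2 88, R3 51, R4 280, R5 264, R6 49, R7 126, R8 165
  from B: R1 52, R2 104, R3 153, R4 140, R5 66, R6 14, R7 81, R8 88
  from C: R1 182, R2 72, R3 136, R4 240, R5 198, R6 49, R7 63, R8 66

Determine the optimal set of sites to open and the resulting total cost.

Open A and B; minimum total cost 670.

For any fixed open set, each fleet base goes to its cheapest open site; total = fixed + service.
{A, B}: R1→B 52, R2→A 88, R3→A 51, R4→B 140, R5→B 66, R6→B 14, R7→B 81, R8→B 88. Service 580; fixed 90; total 670.
{A, B, C}: service 524 + fixed 158 = 682
{B, C}: service 609 + fixed 100 = 709
{B}: R1→B 52, R2→B 104, R3→B 153, R4→B 140, R5→B 66, R6→B 14, R7→B 81, R8→B 88. Service 698; fixed 32; total 730.
No other subset beats 670.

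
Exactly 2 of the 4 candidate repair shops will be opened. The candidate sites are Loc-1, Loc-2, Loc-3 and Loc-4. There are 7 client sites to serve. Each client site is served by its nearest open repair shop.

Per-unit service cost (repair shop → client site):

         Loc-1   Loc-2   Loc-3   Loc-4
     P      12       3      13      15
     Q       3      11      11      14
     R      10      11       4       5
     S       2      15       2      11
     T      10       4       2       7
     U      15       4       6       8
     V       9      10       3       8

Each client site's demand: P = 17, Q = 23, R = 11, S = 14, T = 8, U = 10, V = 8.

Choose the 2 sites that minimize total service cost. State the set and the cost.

Choose Loc-1 and Loc-2; total service cost 402.

With exactly 2 open, each client site uses its cheapest among the chosen.
{Loc-1, Loc-2}: P→Loc-2 3·17=51, Q→Loc-1 3·23=69, R→Loc-1 10·11=110, S→Loc-1 2·14=28, T→Loc-2 4·8=32, U→Loc-2 4·10=40, V→Loc-1 9·8=72. Service cost 402.
{Loc-1, Loc-3}: service cost 445
{Loc-2, Loc-3}: service cost 456
Among all 6 size-2 choices, {Loc-1, Loc-2} is lowest.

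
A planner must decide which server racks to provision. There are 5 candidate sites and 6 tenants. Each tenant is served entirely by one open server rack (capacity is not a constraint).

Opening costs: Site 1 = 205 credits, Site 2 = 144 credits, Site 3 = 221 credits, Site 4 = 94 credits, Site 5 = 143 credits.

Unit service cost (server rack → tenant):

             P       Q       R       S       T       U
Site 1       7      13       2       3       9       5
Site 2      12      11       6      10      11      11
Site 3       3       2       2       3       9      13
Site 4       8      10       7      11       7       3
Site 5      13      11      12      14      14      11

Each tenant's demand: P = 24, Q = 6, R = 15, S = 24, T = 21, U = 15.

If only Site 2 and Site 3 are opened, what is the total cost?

Total cost: 905

Each tenant is assigned to its cheapest site among the open ones.
{Site 2, Site 3}: P→Site 3 3·24=72, Q→Site 3 2·6=12, R→Site 3 2·15=30, S→Site 3 3·24=72, T→Site 3 9·21=189, U→Site 2 11·15=165. Service 540; fixed 365; total 905.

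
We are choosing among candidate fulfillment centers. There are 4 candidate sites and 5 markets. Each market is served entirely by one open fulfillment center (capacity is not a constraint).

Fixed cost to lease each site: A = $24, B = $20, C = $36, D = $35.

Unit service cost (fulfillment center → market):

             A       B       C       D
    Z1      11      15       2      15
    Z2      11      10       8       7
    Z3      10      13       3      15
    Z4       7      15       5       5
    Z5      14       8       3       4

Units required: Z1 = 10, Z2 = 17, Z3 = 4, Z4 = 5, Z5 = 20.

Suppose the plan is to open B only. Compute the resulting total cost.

Total cost: 627

Each market is assigned to its cheapest site among the open ones.
{B}: Z1→B 15·10=150, Z2→B 10·17=170, Z3→B 13·4=52, Z4→B 15·5=75, Z5→B 8·20=160. Service 607; fixed 20; total 627.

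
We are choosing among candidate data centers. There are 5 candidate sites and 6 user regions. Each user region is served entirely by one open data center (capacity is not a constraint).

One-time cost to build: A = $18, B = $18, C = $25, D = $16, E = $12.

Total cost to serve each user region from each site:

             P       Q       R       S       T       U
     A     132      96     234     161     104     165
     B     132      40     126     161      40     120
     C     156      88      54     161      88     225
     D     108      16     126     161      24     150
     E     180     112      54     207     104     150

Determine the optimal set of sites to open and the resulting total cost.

Open B, D and E; minimum total cost 529.

For any fixed open set, each user region goes to its cheapest open site; total = fixed + service.
{B, D, E}: P→D 108, Q→D 16, R→E 54, S→B 161, T→D 24, U→B 120. Service 483; fixed 46; total 529.
{D, E}: service 513 + fixed 28 = 541
{B, C, D}: service 483 + fixed 59 = 542
{A, B, C, D, E}: P→D 108, Q→D 16, R→C 54, S→A 161, T→D 24, U→B 120. Service 483; fixed 89; total 572.
No other subset beats 529.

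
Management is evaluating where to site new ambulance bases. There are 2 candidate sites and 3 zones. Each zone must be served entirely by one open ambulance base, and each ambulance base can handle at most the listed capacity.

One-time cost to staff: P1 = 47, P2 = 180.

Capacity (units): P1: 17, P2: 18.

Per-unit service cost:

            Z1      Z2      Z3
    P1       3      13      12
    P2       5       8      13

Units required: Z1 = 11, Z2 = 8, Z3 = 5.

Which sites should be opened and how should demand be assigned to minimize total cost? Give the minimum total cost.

Open {P1, P2}: Z1→P1 3·11=33, Z2→P2 8·8=64, Z3→P1 12·5=60.
Loads: P1 carries 16/17, P2 carries 8/18. Service 157; fixed 227; total 384.
Next best feasible plan costs 389.

Minimum total cost: 384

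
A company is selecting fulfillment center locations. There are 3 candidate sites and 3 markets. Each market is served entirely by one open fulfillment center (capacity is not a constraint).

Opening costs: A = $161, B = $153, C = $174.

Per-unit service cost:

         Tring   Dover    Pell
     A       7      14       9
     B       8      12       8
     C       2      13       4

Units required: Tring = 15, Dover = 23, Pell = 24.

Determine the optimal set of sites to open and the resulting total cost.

Open C only; minimum total cost 599.

For any fixed open set, each market goes to its cheapest open site; total = fixed + service.
{C}: Tring→C 2·15=30, Dover→C 13·23=299, Pell→C 4·24=96. Service 425; fixed 174; total 599.
{B, C}: service 402 + fixed 327 = 729
{B}: service 588 + fixed 153 = 741
{A, B, C}: Tring→C 2·15=30, Dover→B 12·23=276, Pell→C 4·24=96. Service 402; fixed 488; total 890.
No other subset beats 599.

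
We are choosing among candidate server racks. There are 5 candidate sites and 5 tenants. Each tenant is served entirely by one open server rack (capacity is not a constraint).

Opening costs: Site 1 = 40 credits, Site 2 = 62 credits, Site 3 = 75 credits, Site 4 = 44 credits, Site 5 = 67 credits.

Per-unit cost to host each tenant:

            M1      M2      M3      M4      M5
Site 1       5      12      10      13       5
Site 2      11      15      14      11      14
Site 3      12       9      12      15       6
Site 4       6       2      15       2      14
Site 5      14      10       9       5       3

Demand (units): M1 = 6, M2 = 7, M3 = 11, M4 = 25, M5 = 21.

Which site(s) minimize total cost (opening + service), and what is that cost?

Open Site 4 and Site 5; minimum total cost 373.

For any fixed open set, each tenant goes to its cheapest open site; total = fixed + service.
{Site 4, Site 5}: M1→Site 4 6·6=36, M2→Site 4 2·7=14, M3→Site 5 9·11=99, M4→Site 4 2·25=50, M5→Site 5 3·21=63. Service 262; fixed 111; total 373.
{Site 1, Site 4}: M1→Site 1 5·6=30, M2→Site 4 2·7=14, M3→Site 1 10·11=110, M4→Site 4 2·25=50, M5→Site 1 5·21=105. Service 309; fixed 84; total 393.
{Site 1, Site 4, Site 5}: service 256 + fixed 151 = 407
{Site 1, Site 2, Site 3, Site 4, Site 5}: service 256 + fixed 288 = 544
No other subset beats 373.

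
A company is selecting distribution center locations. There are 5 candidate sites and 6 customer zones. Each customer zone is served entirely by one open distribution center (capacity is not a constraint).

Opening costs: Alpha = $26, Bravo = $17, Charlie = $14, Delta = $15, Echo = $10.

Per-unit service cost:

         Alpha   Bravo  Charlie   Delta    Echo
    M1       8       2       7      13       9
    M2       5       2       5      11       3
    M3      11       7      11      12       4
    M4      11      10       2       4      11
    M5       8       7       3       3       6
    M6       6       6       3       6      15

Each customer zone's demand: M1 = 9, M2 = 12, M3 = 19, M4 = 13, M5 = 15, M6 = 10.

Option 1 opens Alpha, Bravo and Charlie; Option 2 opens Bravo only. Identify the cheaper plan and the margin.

Option 1: {Alpha, Bravo, Charlie}: M1→Bravo 2·9=18, M2→Bravo 2·12=24, M3→Bravo 7·19=133, M4→Charlie 2·13=26, M5→Charlie 3·15=45, M6→Charlie 3·10=30. Service 276; fixed 57; total 333.
Option 2: {Bravo}: M1→Bravo 2·9=18, M2→Bravo 2·12=24, M3→Bravo 7·19=133, M4→Bravo 10·13=130, M5→Bravo 7·15=105, M6→Bravo 6·10=60. Service 470; fixed 17; total 487.
Difference: |333 − 487| = 154.

Option 1 is cheaper by 154.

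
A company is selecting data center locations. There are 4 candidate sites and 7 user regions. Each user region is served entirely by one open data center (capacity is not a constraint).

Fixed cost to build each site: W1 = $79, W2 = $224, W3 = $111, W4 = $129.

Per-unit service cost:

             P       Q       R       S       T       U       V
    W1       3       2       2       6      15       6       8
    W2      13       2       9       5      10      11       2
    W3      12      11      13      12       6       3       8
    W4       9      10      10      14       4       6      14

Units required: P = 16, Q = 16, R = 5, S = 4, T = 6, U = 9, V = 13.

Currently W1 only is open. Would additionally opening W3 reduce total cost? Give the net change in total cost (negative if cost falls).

No — net change +30 (cost rises by 30).

Current service cost with {W1}: 362.
Adding W3: each user region re-picks its cheapest; new service cost 281, saving 81.
Extra fixed cost: 111. Net change = 111 − 81 = 30.
(Totals: 441 → 471.)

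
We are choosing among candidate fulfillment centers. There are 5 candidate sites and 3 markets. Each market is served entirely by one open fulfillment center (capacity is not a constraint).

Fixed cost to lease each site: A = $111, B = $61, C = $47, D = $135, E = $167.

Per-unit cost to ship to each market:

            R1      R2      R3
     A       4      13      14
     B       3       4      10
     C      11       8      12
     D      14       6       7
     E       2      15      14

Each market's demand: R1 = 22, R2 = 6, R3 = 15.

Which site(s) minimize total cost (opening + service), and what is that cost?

For any fixed open set, each market goes to its cheapest open site; total = fixed + service.
{B}: R1→B 3·22=66, R2→B 4·6=24, R3→B 10·15=150. Service 240; fixed 61; total 301.
{B, C}: R1→B 3·22=66, R2→B 4·6=24, R3→B 10·15=150. Service 240; fixed 108; total 348.
{B, D}: service 195 + fixed 196 = 391
{A, B, C, D, E}: R1→E 2·22=44, R2→B 4·6=24, R3→D 7·15=105. Service 173; fixed 521; total 694.
No other subset beats 301.

Open B only; minimum total cost 301.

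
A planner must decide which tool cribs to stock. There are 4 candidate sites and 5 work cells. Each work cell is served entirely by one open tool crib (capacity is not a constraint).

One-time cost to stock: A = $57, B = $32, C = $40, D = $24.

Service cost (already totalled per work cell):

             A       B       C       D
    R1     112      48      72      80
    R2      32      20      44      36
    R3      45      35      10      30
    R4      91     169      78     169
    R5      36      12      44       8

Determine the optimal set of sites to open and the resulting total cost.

For any fixed open set, each work cell goes to its cheapest open site; total = fixed + service.
{B, C}: R1→B 48, R2→B 20, R3→C 10, R4→C 78, R5→B 12. Service 168; fixed 72; total 240.
{B, C, D}: service 164 + fixed 96 = 260
{C, D}: service 204 + fixed 64 = 268
{A, B, C, D}: R1→B 48, R2→B 20, R3→C 10, R4→C 78, R5→D 8. Service 164; fixed 153; total 317.
No other subset beats 240.

Open B and C; minimum total cost 240.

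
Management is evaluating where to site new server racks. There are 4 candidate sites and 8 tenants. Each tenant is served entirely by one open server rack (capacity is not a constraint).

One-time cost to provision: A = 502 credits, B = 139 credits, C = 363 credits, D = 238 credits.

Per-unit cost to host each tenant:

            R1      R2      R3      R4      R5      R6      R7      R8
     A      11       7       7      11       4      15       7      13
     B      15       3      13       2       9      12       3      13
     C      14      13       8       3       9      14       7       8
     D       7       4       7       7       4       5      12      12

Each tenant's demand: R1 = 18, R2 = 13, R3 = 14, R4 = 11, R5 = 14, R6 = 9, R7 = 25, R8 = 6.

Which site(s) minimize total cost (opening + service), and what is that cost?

For any fixed open set, each tenant goes to its cheapest open site; total = fixed + service.
{B, D}: R1→D 7·18=126, R2→B 3·13=39, R3→D 7·14=98, R4→B 2·11=22, R5→D 4·14=56, R6→D 5·9=45, R7→B 3·25=75, R8→D 12·6=72. Service 533; fixed 377; total 910.
{B}: R1→B 15·18=270, R2→B 3·13=39, R3→B 13·14=182, R4→B 2·11=22, R5→B 9·14=126, R6→B 12·9=108, R7→B 3·25=75, R8→B 13·6=78. Service 900; fixed 139; total 1039.
{D}: service 826 + fixed 238 = 1064
{A, B, C, D}: service 509 + fixed 1242 = 1751
No other subset beats 910.

Open B and D; minimum total cost 910.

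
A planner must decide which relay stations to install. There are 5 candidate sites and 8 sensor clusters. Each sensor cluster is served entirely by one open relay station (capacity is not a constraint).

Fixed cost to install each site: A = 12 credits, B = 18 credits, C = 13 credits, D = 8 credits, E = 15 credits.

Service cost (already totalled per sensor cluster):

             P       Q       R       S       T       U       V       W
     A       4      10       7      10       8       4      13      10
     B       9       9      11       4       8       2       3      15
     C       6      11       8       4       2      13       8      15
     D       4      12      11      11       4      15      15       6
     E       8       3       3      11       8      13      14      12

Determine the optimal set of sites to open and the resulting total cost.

Open B and D; minimum total cost 69.

For any fixed open set, each sensor cluster goes to its cheapest open site; total = fixed + service.
{B, D}: P→D 4, Q→B 9, R→B 11, S→B 4, T→D 4, U→B 2, V→B 3, W→D 6. Service 43; fixed 26; total 69.
{B, D, E}: service 29 + fixed 41 = 70
{A, C}: service 49 + fixed 25 = 74
{A, B, C, D, E}: P→A 4, Q→E 3, R→E 3, S→B 4, T→C 2, U→B 2, V→B 3, W→D 6. Service 27; fixed 66; total 93.
No other subset beats 69.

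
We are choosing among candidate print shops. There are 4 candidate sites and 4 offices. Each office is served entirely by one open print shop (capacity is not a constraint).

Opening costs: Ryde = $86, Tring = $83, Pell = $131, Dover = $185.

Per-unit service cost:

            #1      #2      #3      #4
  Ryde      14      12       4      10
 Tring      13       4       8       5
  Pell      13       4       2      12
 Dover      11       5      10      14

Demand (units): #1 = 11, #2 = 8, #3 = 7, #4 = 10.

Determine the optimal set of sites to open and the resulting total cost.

For any fixed open set, each office goes to its cheapest open site; total = fixed + service.
{Tring}: #1→Tring 13·11=143, #2→Tring 4·8=32, #3→Tring 8·7=56, #4→Tring 5·10=50. Service 281; fixed 83; total 364.
{Ryde, Tring}: service 253 + fixed 169 = 422
{Pell}: service 309 + fixed 131 = 440
{Ryde, Tring, Pell, Dover}: #1→Dover 11·11=121, #2→Tring 4·8=32, #3→Pell 2·7=14, #4→Tring 5·10=50. Service 217; fixed 485; total 702.
No other subset beats 364.

Open Tring only; minimum total cost 364.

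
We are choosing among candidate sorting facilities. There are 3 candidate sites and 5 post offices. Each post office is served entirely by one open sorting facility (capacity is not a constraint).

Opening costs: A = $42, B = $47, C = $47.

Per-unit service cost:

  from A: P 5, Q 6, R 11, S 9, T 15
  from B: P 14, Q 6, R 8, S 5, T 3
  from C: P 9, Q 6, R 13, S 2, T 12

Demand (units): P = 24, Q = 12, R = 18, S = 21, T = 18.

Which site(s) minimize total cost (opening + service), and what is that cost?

Open A, B and C; minimum total cost 568.

For any fixed open set, each post office goes to its cheapest open site; total = fixed + service.
{A, B, C}: P→A 5·24=120, Q→A 6·12=72, R→B 8·18=144, S→C 2·21=42, T→B 3·18=54. Service 432; fixed 136; total 568.
{A, B}: P→A 5·24=120, Q→A 6·12=72, R→B 8·18=144, S→B 5·21=105, T→B 3·18=54. Service 495; fixed 89; total 584.
{B, C}: P→C 9·24=216, Q→B 6·12=72, R→B 8·18=144, S→C 2·21=42, T→B 3·18=54. Service 528; fixed 94; total 622.
{A}: service 849 + fixed 42 = 891
No other subset beats 568.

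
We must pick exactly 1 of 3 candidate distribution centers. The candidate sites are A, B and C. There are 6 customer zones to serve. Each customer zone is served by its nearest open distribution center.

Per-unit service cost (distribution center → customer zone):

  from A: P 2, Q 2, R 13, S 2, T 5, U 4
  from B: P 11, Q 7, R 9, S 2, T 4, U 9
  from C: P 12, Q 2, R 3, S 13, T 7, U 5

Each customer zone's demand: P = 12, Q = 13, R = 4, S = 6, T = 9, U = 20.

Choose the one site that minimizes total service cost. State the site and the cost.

With exactly 1 open, each customer zone uses its cheapest among the chosen.
{A}: P→A 2·12=24, Q→A 2·13=26, R→A 13·4=52, S→A 2·6=12, T→A 5·9=45, U→A 4·20=80. Service cost 239.
{C}: service cost 423
{B}: service cost 487
Among all 3 size-1 choices, {A} is lowest.

Choose A only; total service cost 239.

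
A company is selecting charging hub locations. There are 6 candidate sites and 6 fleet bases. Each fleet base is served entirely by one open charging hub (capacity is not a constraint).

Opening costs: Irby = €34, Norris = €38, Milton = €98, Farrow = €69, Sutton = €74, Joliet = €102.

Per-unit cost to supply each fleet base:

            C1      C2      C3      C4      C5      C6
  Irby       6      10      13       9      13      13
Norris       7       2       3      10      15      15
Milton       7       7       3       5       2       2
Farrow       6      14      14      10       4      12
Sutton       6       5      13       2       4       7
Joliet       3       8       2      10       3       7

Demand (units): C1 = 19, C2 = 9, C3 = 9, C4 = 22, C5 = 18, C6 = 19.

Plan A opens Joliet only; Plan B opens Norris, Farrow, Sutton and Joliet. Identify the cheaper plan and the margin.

Plan B is cheaper by 49.

Plan A: {Joliet}: C1→Joliet 3·19=57, C2→Joliet 8·9=72, C3→Joliet 2·9=18, C4→Joliet 10·22=220, C5→Joliet 3·18=54, C6→Joliet 7·19=133. Service 554; fixed 102; total 656.
Plan B: {Norris, Farrow, Sutton, Joliet}: C1→Joliet 3·19=57, C2→Norris 2·9=18, C3→Joliet 2·9=18, C4→Sutton 2·22=44, C5→Joliet 3·18=54, C6→Sutton 7·19=133. Service 324; fixed 283; total 607.
Difference: |656 − 607| = 49.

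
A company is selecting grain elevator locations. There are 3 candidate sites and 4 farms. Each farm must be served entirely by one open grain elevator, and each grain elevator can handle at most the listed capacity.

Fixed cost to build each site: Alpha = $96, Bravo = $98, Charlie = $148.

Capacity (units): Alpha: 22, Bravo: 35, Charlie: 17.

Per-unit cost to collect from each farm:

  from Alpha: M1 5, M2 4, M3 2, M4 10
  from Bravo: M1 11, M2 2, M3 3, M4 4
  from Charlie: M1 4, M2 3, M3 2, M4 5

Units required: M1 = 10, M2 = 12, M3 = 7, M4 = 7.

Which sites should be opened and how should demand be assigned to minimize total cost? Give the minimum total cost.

Minimum total cost: 310

Open {Alpha, Bravo}: M1→Alpha 5·10=50, M2→Bravo 2·12=24, M3→Alpha 2·7=14, M4→Bravo 4·7=28.
Loads: Alpha carries 17/22, Bravo carries 19/35. Service 116; fixed 194; total 310.
Next best feasible plan costs 317.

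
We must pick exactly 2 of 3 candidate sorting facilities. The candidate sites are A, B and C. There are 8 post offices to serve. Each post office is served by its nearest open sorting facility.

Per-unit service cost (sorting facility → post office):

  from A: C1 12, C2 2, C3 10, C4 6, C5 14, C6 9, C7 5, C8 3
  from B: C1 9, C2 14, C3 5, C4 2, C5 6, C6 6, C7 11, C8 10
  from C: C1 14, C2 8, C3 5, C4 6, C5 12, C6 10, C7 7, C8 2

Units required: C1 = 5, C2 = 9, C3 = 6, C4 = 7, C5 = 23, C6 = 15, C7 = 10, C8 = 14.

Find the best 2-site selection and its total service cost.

With exactly 2 open, each post office uses its cheapest among the chosen.
{A, B}: C1→B 9·5=45, C2→A 2·9=18, C3→B 5·6=30, C4→B 2·7=14, C5→B 6·23=138, C6→B 6·15=90, C7→A 5·10=50, C8→A 3·14=42. Service cost 427.
{B, C}: service cost 487
{A, C}: service cost 639
Among all 3 size-2 choices, {A, B} is lowest.

Choose A and B; total service cost 427.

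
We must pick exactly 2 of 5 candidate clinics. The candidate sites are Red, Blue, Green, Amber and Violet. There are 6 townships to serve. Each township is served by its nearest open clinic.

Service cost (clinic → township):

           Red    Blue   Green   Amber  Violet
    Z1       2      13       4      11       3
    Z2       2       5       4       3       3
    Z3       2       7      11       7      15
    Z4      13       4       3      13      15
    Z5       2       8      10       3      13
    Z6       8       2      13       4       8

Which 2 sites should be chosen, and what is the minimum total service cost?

With exactly 2 open, each township uses its cheapest among the chosen.
{Red, Blue}: Z1→Red 2, Z2→Red 2, Z3→Red 2, Z4→Blue 4, Z5→Red 2, Z6→Blue 2. Service cost 14.
{Red, Green}: service cost 19
{Green, Amber}: service cost 24
Among all 10 size-2 choices, {Red, Blue} is lowest.

Choose Red and Blue; total service cost 14.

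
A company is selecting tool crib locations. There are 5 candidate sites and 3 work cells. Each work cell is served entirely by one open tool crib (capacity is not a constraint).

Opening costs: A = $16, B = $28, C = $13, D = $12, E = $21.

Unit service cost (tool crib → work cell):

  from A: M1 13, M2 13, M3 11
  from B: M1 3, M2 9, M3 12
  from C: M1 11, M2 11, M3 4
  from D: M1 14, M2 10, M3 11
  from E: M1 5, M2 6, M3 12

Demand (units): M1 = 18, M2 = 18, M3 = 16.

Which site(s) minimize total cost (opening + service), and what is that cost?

Open B, C and E; minimum total cost 288.

For any fixed open set, each work cell goes to its cheapest open site; total = fixed + service.
{B, C, E}: M1→B 3·18=54, M2→E 6·18=108, M3→C 4·16=64. Service 226; fixed 62; total 288.
{C, E}: service 262 + fixed 34 = 296
{B, C, D, E}: M1→B 3·18=54, M2→E 6·18=108, M3→C 4·16=64. Service 226; fixed 74; total 300.
{A, B, C, D, E}: M1→B 3·18=54, M2→E 6·18=108, M3→C 4·16=64. Service 226; fixed 90; total 316.
No other subset beats 288.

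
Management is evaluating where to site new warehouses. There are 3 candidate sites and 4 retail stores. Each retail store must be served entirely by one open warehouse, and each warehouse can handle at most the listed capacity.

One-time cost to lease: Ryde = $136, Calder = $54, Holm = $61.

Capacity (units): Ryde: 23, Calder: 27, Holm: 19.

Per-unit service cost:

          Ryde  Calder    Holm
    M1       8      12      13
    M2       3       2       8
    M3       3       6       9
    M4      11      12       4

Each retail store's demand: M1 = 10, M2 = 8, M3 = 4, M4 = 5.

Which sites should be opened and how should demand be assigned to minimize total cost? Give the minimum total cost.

Minimum total cost: 274

Open {Calder}: M1→Calder 12·10=120, M2→Calder 2·8=16, M3→Calder 6·4=24, M4→Calder 12·5=60.
Loads: Calder carries 27/27. Service 220; fixed 54; total 274.
Next best feasible plan costs 295.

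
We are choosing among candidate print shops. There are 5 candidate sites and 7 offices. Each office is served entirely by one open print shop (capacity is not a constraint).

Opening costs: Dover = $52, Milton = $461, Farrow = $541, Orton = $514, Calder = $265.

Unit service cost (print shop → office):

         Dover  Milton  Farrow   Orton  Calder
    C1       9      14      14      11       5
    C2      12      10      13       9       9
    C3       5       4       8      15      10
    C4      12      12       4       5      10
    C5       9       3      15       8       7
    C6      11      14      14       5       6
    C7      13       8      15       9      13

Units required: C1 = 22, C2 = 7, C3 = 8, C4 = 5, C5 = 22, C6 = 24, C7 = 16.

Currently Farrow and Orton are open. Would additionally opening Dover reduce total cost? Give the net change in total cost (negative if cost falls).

Current service cost with {Farrow, Orton}: 829.
Adding Dover: each office re-picks its cheapest; new service cost 761, saving 68.
Extra fixed cost: 52. Net change = 52 − 68 = -16.
(Totals: 1884 → 1868.)

Yes — net change −16 (cost falls by 16).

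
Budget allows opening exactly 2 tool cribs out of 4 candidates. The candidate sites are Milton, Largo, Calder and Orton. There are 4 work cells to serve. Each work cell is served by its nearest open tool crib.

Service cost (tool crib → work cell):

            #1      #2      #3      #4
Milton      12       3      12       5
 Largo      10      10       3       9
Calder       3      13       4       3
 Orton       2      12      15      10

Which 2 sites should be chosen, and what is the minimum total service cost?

With exactly 2 open, each work cell uses its cheapest among the chosen.
{Milton, Calder}: #1→Calder 3, #2→Milton 3, #3→Calder 4, #4→Calder 3. Service cost 13.
{Largo, Calder}: service cost 19
{Milton, Largo}: service cost 21
Among all 6 size-2 choices, {Milton, Calder} is lowest.

Choose Milton and Calder; total service cost 13.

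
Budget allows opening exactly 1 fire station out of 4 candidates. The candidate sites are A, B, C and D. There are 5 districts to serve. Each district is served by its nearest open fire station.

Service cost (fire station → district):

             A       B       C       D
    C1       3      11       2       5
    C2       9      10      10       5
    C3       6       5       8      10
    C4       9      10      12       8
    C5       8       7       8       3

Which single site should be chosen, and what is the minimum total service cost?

Choose D only; total service cost 31.

With exactly 1 open, each district uses its cheapest among the chosen.
{D}: C1→D 5, C2→D 5, C3→D 10, C4→D 8, C5→D 3. Service cost 31.
{A}: service cost 35
{C}: service cost 40
Among all 4 size-1 choices, {D} is lowest.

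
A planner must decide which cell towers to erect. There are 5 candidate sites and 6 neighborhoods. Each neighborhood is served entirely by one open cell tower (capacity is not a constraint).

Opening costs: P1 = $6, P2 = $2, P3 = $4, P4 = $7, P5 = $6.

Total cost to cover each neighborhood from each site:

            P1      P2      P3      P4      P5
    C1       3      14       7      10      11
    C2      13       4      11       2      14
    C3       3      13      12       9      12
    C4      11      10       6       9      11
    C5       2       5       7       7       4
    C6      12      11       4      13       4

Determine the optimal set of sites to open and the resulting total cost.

For any fixed open set, each neighborhood goes to its cheapest open site; total = fixed + service.
{P1, P2, P3}: C1→P1 3, C2→P2 4, C3→P1 3, C4→P3 6, C5→P1 2, C6→P3 4. Service 22; fixed 12; total 34.
{P1, P3, P4}: service 20 + fixed 17 = 37
{P1, P2, P3, P4}: service 20 + fixed 19 = 39
{P1, P2, P3, P4, P5}: service 20 + fixed 25 = 45
No other subset beats 34.

Open P1, P2 and P3; minimum total cost 34.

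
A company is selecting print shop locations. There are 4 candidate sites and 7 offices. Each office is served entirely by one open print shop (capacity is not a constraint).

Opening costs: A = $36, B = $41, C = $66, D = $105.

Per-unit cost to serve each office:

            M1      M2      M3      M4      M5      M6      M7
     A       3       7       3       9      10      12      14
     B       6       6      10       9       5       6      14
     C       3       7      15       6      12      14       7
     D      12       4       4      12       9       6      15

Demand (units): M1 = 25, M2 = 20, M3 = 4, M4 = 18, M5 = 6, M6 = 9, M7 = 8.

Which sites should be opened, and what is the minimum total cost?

Open B and C; minimum total cost 590.

For any fixed open set, each office goes to its cheapest open site; total = fixed + service.
{B, C}: M1→C 3·25=75, M2→B 6·20=120, M3→B 10·4=40, M4→C 6·18=108, M5→B 5·6=30, M6→B 6·9=54, M7→C 7·8=56. Service 483; fixed 107; total 590.
{A, B, C}: service 455 + fixed 143 = 598
{C, D}: service 443 + fixed 171 = 614
{A, B, C, D}: service 415 + fixed 248 = 663
No other subset beats 590.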